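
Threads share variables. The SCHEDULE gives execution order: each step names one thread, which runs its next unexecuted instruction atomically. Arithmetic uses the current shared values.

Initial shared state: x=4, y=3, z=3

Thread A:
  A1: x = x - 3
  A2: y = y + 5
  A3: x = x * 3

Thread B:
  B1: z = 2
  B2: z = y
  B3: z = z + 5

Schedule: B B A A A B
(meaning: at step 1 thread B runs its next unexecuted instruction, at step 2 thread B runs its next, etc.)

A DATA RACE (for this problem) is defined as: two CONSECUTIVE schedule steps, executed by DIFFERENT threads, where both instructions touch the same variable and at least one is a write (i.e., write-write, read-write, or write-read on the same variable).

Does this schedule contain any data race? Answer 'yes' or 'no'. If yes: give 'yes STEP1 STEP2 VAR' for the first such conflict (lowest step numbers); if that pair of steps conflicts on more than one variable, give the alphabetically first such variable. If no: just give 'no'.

Steps 1,2: same thread (B). No race.
Steps 2,3: B(r=y,w=z) vs A(r=x,w=x). No conflict.
Steps 3,4: same thread (A). No race.
Steps 4,5: same thread (A). No race.
Steps 5,6: A(r=x,w=x) vs B(r=z,w=z). No conflict.

Answer: no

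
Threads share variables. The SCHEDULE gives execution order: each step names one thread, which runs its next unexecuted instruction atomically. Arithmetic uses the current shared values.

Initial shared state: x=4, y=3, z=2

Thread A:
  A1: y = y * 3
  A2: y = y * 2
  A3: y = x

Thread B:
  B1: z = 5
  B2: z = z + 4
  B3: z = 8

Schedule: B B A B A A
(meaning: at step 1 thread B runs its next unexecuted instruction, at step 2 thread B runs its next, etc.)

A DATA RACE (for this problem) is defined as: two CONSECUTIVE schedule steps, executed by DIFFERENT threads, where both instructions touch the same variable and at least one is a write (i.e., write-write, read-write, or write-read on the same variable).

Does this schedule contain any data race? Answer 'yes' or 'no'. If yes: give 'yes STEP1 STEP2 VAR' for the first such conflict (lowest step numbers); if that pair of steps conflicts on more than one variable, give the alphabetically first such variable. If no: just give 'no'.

Answer: no

Derivation:
Steps 1,2: same thread (B). No race.
Steps 2,3: B(r=z,w=z) vs A(r=y,w=y). No conflict.
Steps 3,4: A(r=y,w=y) vs B(r=-,w=z). No conflict.
Steps 4,5: B(r=-,w=z) vs A(r=y,w=y). No conflict.
Steps 5,6: same thread (A). No race.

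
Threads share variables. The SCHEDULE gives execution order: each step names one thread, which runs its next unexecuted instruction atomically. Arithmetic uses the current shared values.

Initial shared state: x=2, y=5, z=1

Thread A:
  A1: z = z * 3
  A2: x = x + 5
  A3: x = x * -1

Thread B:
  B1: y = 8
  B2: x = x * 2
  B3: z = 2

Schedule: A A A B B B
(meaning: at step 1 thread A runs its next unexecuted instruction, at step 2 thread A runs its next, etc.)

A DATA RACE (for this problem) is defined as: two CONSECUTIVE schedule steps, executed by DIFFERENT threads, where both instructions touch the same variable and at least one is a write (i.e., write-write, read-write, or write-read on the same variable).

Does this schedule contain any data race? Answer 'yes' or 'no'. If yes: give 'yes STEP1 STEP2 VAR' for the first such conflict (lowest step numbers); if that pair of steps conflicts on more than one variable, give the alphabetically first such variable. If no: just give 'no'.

Steps 1,2: same thread (A). No race.
Steps 2,3: same thread (A). No race.
Steps 3,4: A(r=x,w=x) vs B(r=-,w=y). No conflict.
Steps 4,5: same thread (B). No race.
Steps 5,6: same thread (B). No race.

Answer: no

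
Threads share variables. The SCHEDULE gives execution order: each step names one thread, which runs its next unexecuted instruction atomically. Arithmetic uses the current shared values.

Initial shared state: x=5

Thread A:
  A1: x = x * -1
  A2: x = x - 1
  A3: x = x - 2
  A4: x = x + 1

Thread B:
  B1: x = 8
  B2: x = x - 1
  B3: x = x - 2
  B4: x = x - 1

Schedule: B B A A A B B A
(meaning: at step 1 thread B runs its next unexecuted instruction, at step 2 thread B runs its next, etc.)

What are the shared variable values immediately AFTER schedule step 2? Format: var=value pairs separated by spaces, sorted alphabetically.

Answer: x=7

Derivation:
Step 1: thread B executes B1 (x = 8). Shared: x=8. PCs: A@0 B@1
Step 2: thread B executes B2 (x = x - 1). Shared: x=7. PCs: A@0 B@2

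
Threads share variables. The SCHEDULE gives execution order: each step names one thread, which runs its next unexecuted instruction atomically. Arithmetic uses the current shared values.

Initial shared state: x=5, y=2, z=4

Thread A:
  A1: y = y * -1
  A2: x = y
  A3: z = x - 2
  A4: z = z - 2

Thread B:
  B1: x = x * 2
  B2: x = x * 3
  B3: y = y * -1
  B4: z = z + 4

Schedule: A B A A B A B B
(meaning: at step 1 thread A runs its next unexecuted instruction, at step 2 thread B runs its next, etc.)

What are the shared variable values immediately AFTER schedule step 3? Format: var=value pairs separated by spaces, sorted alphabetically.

Answer: x=-2 y=-2 z=4

Derivation:
Step 1: thread A executes A1 (y = y * -1). Shared: x=5 y=-2 z=4. PCs: A@1 B@0
Step 2: thread B executes B1 (x = x * 2). Shared: x=10 y=-2 z=4. PCs: A@1 B@1
Step 3: thread A executes A2 (x = y). Shared: x=-2 y=-2 z=4. PCs: A@2 B@1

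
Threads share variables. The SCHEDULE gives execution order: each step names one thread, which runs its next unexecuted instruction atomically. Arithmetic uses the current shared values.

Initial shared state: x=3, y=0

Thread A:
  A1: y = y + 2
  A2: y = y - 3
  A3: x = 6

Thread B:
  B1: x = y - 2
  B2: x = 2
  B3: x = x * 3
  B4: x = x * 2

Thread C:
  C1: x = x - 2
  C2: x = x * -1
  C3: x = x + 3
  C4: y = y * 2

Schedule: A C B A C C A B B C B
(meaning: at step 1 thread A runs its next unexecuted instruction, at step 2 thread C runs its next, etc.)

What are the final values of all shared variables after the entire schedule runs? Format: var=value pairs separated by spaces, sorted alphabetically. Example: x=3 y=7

Step 1: thread A executes A1 (y = y + 2). Shared: x=3 y=2. PCs: A@1 B@0 C@0
Step 2: thread C executes C1 (x = x - 2). Shared: x=1 y=2. PCs: A@1 B@0 C@1
Step 3: thread B executes B1 (x = y - 2). Shared: x=0 y=2. PCs: A@1 B@1 C@1
Step 4: thread A executes A2 (y = y - 3). Shared: x=0 y=-1. PCs: A@2 B@1 C@1
Step 5: thread C executes C2 (x = x * -1). Shared: x=0 y=-1. PCs: A@2 B@1 C@2
Step 6: thread C executes C3 (x = x + 3). Shared: x=3 y=-1. PCs: A@2 B@1 C@3
Step 7: thread A executes A3 (x = 6). Shared: x=6 y=-1. PCs: A@3 B@1 C@3
Step 8: thread B executes B2 (x = 2). Shared: x=2 y=-1. PCs: A@3 B@2 C@3
Step 9: thread B executes B3 (x = x * 3). Shared: x=6 y=-1. PCs: A@3 B@3 C@3
Step 10: thread C executes C4 (y = y * 2). Shared: x=6 y=-2. PCs: A@3 B@3 C@4
Step 11: thread B executes B4 (x = x * 2). Shared: x=12 y=-2. PCs: A@3 B@4 C@4

Answer: x=12 y=-2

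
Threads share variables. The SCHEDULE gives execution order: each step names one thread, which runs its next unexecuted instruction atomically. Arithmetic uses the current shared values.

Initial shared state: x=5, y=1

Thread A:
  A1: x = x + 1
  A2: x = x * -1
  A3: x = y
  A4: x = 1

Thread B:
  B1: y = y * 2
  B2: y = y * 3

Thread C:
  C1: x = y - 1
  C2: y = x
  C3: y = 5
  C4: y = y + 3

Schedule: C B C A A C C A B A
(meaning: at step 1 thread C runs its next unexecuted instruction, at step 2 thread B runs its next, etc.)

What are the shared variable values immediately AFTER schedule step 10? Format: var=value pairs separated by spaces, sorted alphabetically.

Step 1: thread C executes C1 (x = y - 1). Shared: x=0 y=1. PCs: A@0 B@0 C@1
Step 2: thread B executes B1 (y = y * 2). Shared: x=0 y=2. PCs: A@0 B@1 C@1
Step 3: thread C executes C2 (y = x). Shared: x=0 y=0. PCs: A@0 B@1 C@2
Step 4: thread A executes A1 (x = x + 1). Shared: x=1 y=0. PCs: A@1 B@1 C@2
Step 5: thread A executes A2 (x = x * -1). Shared: x=-1 y=0. PCs: A@2 B@1 C@2
Step 6: thread C executes C3 (y = 5). Shared: x=-1 y=5. PCs: A@2 B@1 C@3
Step 7: thread C executes C4 (y = y + 3). Shared: x=-1 y=8. PCs: A@2 B@1 C@4
Step 8: thread A executes A3 (x = y). Shared: x=8 y=8. PCs: A@3 B@1 C@4
Step 9: thread B executes B2 (y = y * 3). Shared: x=8 y=24. PCs: A@3 B@2 C@4
Step 10: thread A executes A4 (x = 1). Shared: x=1 y=24. PCs: A@4 B@2 C@4

Answer: x=1 y=24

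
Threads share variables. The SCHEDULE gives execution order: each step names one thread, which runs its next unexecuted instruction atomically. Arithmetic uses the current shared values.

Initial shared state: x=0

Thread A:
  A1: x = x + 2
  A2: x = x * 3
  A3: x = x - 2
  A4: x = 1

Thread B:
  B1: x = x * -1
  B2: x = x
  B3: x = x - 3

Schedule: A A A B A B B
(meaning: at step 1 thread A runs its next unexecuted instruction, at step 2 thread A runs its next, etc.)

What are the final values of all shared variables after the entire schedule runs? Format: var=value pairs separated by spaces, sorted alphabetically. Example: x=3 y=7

Step 1: thread A executes A1 (x = x + 2). Shared: x=2. PCs: A@1 B@0
Step 2: thread A executes A2 (x = x * 3). Shared: x=6. PCs: A@2 B@0
Step 3: thread A executes A3 (x = x - 2). Shared: x=4. PCs: A@3 B@0
Step 4: thread B executes B1 (x = x * -1). Shared: x=-4. PCs: A@3 B@1
Step 5: thread A executes A4 (x = 1). Shared: x=1. PCs: A@4 B@1
Step 6: thread B executes B2 (x = x). Shared: x=1. PCs: A@4 B@2
Step 7: thread B executes B3 (x = x - 3). Shared: x=-2. PCs: A@4 B@3

Answer: x=-2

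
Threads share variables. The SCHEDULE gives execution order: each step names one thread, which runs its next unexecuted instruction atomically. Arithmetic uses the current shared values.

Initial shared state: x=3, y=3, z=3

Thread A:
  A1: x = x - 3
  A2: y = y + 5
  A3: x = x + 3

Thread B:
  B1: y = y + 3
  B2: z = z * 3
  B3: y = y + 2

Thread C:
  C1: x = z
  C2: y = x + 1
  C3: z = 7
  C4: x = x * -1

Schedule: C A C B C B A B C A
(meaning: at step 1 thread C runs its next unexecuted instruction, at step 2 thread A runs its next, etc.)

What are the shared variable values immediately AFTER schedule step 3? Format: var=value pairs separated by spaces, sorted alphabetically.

Step 1: thread C executes C1 (x = z). Shared: x=3 y=3 z=3. PCs: A@0 B@0 C@1
Step 2: thread A executes A1 (x = x - 3). Shared: x=0 y=3 z=3. PCs: A@1 B@0 C@1
Step 3: thread C executes C2 (y = x + 1). Shared: x=0 y=1 z=3. PCs: A@1 B@0 C@2

Answer: x=0 y=1 z=3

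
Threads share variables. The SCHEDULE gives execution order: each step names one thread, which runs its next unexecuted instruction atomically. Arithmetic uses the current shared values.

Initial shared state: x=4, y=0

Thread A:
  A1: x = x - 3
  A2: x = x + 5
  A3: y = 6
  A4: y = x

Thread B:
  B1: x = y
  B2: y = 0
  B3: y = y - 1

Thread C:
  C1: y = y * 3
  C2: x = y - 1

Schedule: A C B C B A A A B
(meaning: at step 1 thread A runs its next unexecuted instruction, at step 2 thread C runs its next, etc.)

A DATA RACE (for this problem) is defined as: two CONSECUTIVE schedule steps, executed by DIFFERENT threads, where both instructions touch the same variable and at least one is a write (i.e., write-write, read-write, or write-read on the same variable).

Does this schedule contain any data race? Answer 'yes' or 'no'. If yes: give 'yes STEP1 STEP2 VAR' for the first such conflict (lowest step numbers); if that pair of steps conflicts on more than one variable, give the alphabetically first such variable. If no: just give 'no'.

Steps 1,2: A(r=x,w=x) vs C(r=y,w=y). No conflict.
Steps 2,3: C(y = y * 3) vs B(x = y). RACE on y (W-R).
Steps 3,4: B(x = y) vs C(x = y - 1). RACE on x (W-W).
Steps 4,5: C(x = y - 1) vs B(y = 0). RACE on y (R-W).
Steps 5,6: B(r=-,w=y) vs A(r=x,w=x). No conflict.
Steps 6,7: same thread (A). No race.
Steps 7,8: same thread (A). No race.
Steps 8,9: A(y = x) vs B(y = y - 1). RACE on y (W-W).
First conflict at steps 2,3.

Answer: yes 2 3 y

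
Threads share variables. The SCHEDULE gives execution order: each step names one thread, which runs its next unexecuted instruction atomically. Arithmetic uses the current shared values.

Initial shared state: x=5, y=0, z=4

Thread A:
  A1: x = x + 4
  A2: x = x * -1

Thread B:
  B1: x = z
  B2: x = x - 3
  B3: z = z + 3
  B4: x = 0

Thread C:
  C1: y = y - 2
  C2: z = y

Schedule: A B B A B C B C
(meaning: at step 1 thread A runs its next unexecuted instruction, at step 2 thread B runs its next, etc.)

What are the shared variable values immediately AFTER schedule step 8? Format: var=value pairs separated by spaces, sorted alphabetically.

Answer: x=0 y=-2 z=-2

Derivation:
Step 1: thread A executes A1 (x = x + 4). Shared: x=9 y=0 z=4. PCs: A@1 B@0 C@0
Step 2: thread B executes B1 (x = z). Shared: x=4 y=0 z=4. PCs: A@1 B@1 C@0
Step 3: thread B executes B2 (x = x - 3). Shared: x=1 y=0 z=4. PCs: A@1 B@2 C@0
Step 4: thread A executes A2 (x = x * -1). Shared: x=-1 y=0 z=4. PCs: A@2 B@2 C@0
Step 5: thread B executes B3 (z = z + 3). Shared: x=-1 y=0 z=7. PCs: A@2 B@3 C@0
Step 6: thread C executes C1 (y = y - 2). Shared: x=-1 y=-2 z=7. PCs: A@2 B@3 C@1
Step 7: thread B executes B4 (x = 0). Shared: x=0 y=-2 z=7. PCs: A@2 B@4 C@1
Step 8: thread C executes C2 (z = y). Shared: x=0 y=-2 z=-2. PCs: A@2 B@4 C@2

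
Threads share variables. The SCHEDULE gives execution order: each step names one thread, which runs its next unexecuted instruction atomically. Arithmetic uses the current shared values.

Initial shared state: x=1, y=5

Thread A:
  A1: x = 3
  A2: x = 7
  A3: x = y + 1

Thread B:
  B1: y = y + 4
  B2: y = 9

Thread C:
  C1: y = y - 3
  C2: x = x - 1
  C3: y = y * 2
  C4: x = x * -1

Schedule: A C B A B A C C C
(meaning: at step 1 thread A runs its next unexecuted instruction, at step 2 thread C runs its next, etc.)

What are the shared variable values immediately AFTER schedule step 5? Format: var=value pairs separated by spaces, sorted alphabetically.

Step 1: thread A executes A1 (x = 3). Shared: x=3 y=5. PCs: A@1 B@0 C@0
Step 2: thread C executes C1 (y = y - 3). Shared: x=3 y=2. PCs: A@1 B@0 C@1
Step 3: thread B executes B1 (y = y + 4). Shared: x=3 y=6. PCs: A@1 B@1 C@1
Step 4: thread A executes A2 (x = 7). Shared: x=7 y=6. PCs: A@2 B@1 C@1
Step 5: thread B executes B2 (y = 9). Shared: x=7 y=9. PCs: A@2 B@2 C@1

Answer: x=7 y=9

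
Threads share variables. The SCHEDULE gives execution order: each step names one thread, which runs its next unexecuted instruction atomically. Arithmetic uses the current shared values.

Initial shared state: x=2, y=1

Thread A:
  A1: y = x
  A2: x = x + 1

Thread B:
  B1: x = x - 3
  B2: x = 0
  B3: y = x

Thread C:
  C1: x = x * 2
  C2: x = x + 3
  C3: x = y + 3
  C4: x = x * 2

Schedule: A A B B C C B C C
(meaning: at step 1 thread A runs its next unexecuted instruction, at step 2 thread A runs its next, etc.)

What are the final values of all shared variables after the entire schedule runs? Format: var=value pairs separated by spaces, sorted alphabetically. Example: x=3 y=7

Step 1: thread A executes A1 (y = x). Shared: x=2 y=2. PCs: A@1 B@0 C@0
Step 2: thread A executes A2 (x = x + 1). Shared: x=3 y=2. PCs: A@2 B@0 C@0
Step 3: thread B executes B1 (x = x - 3). Shared: x=0 y=2. PCs: A@2 B@1 C@0
Step 4: thread B executes B2 (x = 0). Shared: x=0 y=2. PCs: A@2 B@2 C@0
Step 5: thread C executes C1 (x = x * 2). Shared: x=0 y=2. PCs: A@2 B@2 C@1
Step 6: thread C executes C2 (x = x + 3). Shared: x=3 y=2. PCs: A@2 B@2 C@2
Step 7: thread B executes B3 (y = x). Shared: x=3 y=3. PCs: A@2 B@3 C@2
Step 8: thread C executes C3 (x = y + 3). Shared: x=6 y=3. PCs: A@2 B@3 C@3
Step 9: thread C executes C4 (x = x * 2). Shared: x=12 y=3. PCs: A@2 B@3 C@4

Answer: x=12 y=3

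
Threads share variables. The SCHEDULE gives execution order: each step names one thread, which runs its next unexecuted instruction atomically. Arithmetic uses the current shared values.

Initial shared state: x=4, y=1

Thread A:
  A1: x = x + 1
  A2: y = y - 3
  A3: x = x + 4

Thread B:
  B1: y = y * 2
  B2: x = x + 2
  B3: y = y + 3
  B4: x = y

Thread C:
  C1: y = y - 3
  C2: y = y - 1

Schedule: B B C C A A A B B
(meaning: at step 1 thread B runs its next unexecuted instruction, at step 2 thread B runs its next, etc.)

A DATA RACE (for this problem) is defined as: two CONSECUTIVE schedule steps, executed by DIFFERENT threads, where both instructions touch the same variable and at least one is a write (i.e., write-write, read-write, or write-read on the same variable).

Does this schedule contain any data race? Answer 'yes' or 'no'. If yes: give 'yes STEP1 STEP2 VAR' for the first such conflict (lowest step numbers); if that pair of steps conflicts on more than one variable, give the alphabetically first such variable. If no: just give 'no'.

Steps 1,2: same thread (B). No race.
Steps 2,3: B(r=x,w=x) vs C(r=y,w=y). No conflict.
Steps 3,4: same thread (C). No race.
Steps 4,5: C(r=y,w=y) vs A(r=x,w=x). No conflict.
Steps 5,6: same thread (A). No race.
Steps 6,7: same thread (A). No race.
Steps 7,8: A(r=x,w=x) vs B(r=y,w=y). No conflict.
Steps 8,9: same thread (B). No race.

Answer: no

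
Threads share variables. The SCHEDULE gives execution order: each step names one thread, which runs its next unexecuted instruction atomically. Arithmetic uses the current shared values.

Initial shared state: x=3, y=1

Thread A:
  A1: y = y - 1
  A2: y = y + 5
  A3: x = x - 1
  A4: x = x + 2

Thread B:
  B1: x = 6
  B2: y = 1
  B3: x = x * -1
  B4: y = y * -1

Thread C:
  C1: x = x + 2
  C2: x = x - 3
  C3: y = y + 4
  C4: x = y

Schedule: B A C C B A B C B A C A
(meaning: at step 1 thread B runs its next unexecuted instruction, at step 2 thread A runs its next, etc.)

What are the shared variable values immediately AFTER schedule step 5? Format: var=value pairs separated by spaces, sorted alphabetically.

Step 1: thread B executes B1 (x = 6). Shared: x=6 y=1. PCs: A@0 B@1 C@0
Step 2: thread A executes A1 (y = y - 1). Shared: x=6 y=0. PCs: A@1 B@1 C@0
Step 3: thread C executes C1 (x = x + 2). Shared: x=8 y=0. PCs: A@1 B@1 C@1
Step 4: thread C executes C2 (x = x - 3). Shared: x=5 y=0. PCs: A@1 B@1 C@2
Step 5: thread B executes B2 (y = 1). Shared: x=5 y=1. PCs: A@1 B@2 C@2

Answer: x=5 y=1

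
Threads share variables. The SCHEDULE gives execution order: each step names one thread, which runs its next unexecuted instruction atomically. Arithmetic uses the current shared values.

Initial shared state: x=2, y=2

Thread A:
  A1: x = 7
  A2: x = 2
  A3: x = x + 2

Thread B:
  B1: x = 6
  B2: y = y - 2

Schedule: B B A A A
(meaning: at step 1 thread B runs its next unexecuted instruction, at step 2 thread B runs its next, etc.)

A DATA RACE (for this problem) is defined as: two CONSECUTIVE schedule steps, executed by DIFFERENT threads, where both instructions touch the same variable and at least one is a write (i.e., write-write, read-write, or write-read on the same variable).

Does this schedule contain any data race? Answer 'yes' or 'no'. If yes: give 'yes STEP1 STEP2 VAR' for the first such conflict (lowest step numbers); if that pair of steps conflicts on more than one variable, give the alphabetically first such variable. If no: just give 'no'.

Steps 1,2: same thread (B). No race.
Steps 2,3: B(r=y,w=y) vs A(r=-,w=x). No conflict.
Steps 3,4: same thread (A). No race.
Steps 4,5: same thread (A). No race.

Answer: no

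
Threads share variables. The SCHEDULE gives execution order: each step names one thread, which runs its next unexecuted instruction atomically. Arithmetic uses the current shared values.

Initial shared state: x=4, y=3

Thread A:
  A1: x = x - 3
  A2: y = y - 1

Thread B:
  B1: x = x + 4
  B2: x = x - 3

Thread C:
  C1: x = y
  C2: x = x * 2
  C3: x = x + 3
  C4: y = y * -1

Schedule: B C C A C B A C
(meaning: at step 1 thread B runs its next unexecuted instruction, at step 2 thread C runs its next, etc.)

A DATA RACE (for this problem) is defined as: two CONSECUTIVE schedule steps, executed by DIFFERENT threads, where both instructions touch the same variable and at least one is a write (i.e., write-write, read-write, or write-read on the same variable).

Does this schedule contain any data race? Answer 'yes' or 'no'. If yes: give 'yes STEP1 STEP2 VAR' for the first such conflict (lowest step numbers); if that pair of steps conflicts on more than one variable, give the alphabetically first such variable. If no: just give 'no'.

Steps 1,2: B(x = x + 4) vs C(x = y). RACE on x (W-W).
Steps 2,3: same thread (C). No race.
Steps 3,4: C(x = x * 2) vs A(x = x - 3). RACE on x (W-W).
Steps 4,5: A(x = x - 3) vs C(x = x + 3). RACE on x (W-W).
Steps 5,6: C(x = x + 3) vs B(x = x - 3). RACE on x (W-W).
Steps 6,7: B(r=x,w=x) vs A(r=y,w=y). No conflict.
Steps 7,8: A(y = y - 1) vs C(y = y * -1). RACE on y (W-W).
First conflict at steps 1,2.

Answer: yes 1 2 x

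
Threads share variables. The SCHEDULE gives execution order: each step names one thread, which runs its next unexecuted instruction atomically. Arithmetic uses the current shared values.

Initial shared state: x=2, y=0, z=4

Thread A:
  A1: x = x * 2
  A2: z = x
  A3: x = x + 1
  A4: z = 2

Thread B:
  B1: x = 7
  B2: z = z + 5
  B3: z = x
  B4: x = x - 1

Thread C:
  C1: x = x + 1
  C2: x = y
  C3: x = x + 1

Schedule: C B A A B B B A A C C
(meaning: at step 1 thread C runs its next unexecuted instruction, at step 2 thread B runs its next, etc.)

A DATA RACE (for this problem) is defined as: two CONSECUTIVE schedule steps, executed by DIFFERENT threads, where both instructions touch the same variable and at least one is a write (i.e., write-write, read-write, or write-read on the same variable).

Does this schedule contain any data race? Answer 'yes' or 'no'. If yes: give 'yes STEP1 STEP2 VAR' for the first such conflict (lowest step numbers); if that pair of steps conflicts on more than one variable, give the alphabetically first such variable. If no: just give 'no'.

Steps 1,2: C(x = x + 1) vs B(x = 7). RACE on x (W-W).
Steps 2,3: B(x = 7) vs A(x = x * 2). RACE on x (W-W).
Steps 3,4: same thread (A). No race.
Steps 4,5: A(z = x) vs B(z = z + 5). RACE on z (W-W).
Steps 5,6: same thread (B). No race.
Steps 6,7: same thread (B). No race.
Steps 7,8: B(x = x - 1) vs A(x = x + 1). RACE on x (W-W).
Steps 8,9: same thread (A). No race.
Steps 9,10: A(r=-,w=z) vs C(r=y,w=x). No conflict.
Steps 10,11: same thread (C). No race.
First conflict at steps 1,2.

Answer: yes 1 2 x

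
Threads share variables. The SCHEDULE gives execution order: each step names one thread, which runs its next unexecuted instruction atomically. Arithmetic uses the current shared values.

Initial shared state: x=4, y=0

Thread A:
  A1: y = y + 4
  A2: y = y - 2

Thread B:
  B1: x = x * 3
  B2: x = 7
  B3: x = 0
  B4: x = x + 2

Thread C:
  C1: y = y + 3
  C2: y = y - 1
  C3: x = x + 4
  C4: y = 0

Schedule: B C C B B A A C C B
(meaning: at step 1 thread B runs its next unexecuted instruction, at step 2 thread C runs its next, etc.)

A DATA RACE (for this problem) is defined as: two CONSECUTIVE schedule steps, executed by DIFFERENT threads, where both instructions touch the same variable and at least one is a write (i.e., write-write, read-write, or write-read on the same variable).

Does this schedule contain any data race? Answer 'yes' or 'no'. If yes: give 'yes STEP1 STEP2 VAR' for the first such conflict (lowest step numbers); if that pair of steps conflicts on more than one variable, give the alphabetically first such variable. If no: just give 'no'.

Steps 1,2: B(r=x,w=x) vs C(r=y,w=y). No conflict.
Steps 2,3: same thread (C). No race.
Steps 3,4: C(r=y,w=y) vs B(r=-,w=x). No conflict.
Steps 4,5: same thread (B). No race.
Steps 5,6: B(r=-,w=x) vs A(r=y,w=y). No conflict.
Steps 6,7: same thread (A). No race.
Steps 7,8: A(r=y,w=y) vs C(r=x,w=x). No conflict.
Steps 8,9: same thread (C). No race.
Steps 9,10: C(r=-,w=y) vs B(r=x,w=x). No conflict.

Answer: no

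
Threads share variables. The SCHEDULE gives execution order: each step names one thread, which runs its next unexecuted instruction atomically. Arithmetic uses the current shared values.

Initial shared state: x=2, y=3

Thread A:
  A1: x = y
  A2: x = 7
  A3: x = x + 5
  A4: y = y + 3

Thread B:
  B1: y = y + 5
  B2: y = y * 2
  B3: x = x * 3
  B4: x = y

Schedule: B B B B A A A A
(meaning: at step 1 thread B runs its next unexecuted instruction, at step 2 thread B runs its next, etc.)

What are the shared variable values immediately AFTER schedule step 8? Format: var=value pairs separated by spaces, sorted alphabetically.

Step 1: thread B executes B1 (y = y + 5). Shared: x=2 y=8. PCs: A@0 B@1
Step 2: thread B executes B2 (y = y * 2). Shared: x=2 y=16. PCs: A@0 B@2
Step 3: thread B executes B3 (x = x * 3). Shared: x=6 y=16. PCs: A@0 B@3
Step 4: thread B executes B4 (x = y). Shared: x=16 y=16. PCs: A@0 B@4
Step 5: thread A executes A1 (x = y). Shared: x=16 y=16. PCs: A@1 B@4
Step 6: thread A executes A2 (x = 7). Shared: x=7 y=16. PCs: A@2 B@4
Step 7: thread A executes A3 (x = x + 5). Shared: x=12 y=16. PCs: A@3 B@4
Step 8: thread A executes A4 (y = y + 3). Shared: x=12 y=19. PCs: A@4 B@4

Answer: x=12 y=19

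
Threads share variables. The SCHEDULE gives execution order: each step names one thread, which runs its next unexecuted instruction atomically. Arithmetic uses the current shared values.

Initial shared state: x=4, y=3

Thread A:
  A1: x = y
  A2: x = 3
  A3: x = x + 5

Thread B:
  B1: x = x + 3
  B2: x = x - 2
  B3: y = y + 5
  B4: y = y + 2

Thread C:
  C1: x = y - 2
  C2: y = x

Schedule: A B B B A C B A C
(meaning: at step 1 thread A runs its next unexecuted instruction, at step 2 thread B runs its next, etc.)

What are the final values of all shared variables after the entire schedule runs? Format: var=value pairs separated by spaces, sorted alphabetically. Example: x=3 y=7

Answer: x=11 y=11

Derivation:
Step 1: thread A executes A1 (x = y). Shared: x=3 y=3. PCs: A@1 B@0 C@0
Step 2: thread B executes B1 (x = x + 3). Shared: x=6 y=3. PCs: A@1 B@1 C@0
Step 3: thread B executes B2 (x = x - 2). Shared: x=4 y=3. PCs: A@1 B@2 C@0
Step 4: thread B executes B3 (y = y + 5). Shared: x=4 y=8. PCs: A@1 B@3 C@0
Step 5: thread A executes A2 (x = 3). Shared: x=3 y=8. PCs: A@2 B@3 C@0
Step 6: thread C executes C1 (x = y - 2). Shared: x=6 y=8. PCs: A@2 B@3 C@1
Step 7: thread B executes B4 (y = y + 2). Shared: x=6 y=10. PCs: A@2 B@4 C@1
Step 8: thread A executes A3 (x = x + 5). Shared: x=11 y=10. PCs: A@3 B@4 C@1
Step 9: thread C executes C2 (y = x). Shared: x=11 y=11. PCs: A@3 B@4 C@2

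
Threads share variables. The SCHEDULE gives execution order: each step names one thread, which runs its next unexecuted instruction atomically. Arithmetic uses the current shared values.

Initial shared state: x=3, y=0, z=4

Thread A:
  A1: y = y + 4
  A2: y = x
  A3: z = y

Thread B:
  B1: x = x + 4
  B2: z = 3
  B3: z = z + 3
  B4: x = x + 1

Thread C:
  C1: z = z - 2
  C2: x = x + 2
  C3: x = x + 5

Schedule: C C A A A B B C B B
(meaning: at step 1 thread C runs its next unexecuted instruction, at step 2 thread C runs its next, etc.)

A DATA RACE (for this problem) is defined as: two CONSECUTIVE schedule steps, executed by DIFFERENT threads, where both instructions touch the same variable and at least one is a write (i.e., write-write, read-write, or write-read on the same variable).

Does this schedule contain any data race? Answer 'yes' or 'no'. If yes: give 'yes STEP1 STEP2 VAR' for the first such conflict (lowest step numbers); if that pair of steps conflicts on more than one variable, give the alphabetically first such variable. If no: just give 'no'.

Steps 1,2: same thread (C). No race.
Steps 2,3: C(r=x,w=x) vs A(r=y,w=y). No conflict.
Steps 3,4: same thread (A). No race.
Steps 4,5: same thread (A). No race.
Steps 5,6: A(r=y,w=z) vs B(r=x,w=x). No conflict.
Steps 6,7: same thread (B). No race.
Steps 7,8: B(r=-,w=z) vs C(r=x,w=x). No conflict.
Steps 8,9: C(r=x,w=x) vs B(r=z,w=z). No conflict.
Steps 9,10: same thread (B). No race.

Answer: no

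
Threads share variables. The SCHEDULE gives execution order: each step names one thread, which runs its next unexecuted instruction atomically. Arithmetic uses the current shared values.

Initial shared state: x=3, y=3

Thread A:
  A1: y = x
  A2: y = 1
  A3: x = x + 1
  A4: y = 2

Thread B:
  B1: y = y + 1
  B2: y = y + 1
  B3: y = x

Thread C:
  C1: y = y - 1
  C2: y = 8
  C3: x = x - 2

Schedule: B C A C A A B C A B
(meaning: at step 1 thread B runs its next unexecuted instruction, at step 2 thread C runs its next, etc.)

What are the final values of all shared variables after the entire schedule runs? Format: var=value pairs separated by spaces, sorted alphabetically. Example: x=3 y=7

Step 1: thread B executes B1 (y = y + 1). Shared: x=3 y=4. PCs: A@0 B@1 C@0
Step 2: thread C executes C1 (y = y - 1). Shared: x=3 y=3. PCs: A@0 B@1 C@1
Step 3: thread A executes A1 (y = x). Shared: x=3 y=3. PCs: A@1 B@1 C@1
Step 4: thread C executes C2 (y = 8). Shared: x=3 y=8. PCs: A@1 B@1 C@2
Step 5: thread A executes A2 (y = 1). Shared: x=3 y=1. PCs: A@2 B@1 C@2
Step 6: thread A executes A3 (x = x + 1). Shared: x=4 y=1. PCs: A@3 B@1 C@2
Step 7: thread B executes B2 (y = y + 1). Shared: x=4 y=2. PCs: A@3 B@2 C@2
Step 8: thread C executes C3 (x = x - 2). Shared: x=2 y=2. PCs: A@3 B@2 C@3
Step 9: thread A executes A4 (y = 2). Shared: x=2 y=2. PCs: A@4 B@2 C@3
Step 10: thread B executes B3 (y = x). Shared: x=2 y=2. PCs: A@4 B@3 C@3

Answer: x=2 y=2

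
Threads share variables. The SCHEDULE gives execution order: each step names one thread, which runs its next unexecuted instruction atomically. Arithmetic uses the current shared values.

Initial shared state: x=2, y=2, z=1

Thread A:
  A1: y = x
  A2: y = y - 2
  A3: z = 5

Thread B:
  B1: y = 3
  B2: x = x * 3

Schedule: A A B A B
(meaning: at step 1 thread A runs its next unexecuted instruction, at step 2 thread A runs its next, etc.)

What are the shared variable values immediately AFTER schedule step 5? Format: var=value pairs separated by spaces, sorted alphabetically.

Answer: x=6 y=3 z=5

Derivation:
Step 1: thread A executes A1 (y = x). Shared: x=2 y=2 z=1. PCs: A@1 B@0
Step 2: thread A executes A2 (y = y - 2). Shared: x=2 y=0 z=1. PCs: A@2 B@0
Step 3: thread B executes B1 (y = 3). Shared: x=2 y=3 z=1. PCs: A@2 B@1
Step 4: thread A executes A3 (z = 5). Shared: x=2 y=3 z=5. PCs: A@3 B@1
Step 5: thread B executes B2 (x = x * 3). Shared: x=6 y=3 z=5. PCs: A@3 B@2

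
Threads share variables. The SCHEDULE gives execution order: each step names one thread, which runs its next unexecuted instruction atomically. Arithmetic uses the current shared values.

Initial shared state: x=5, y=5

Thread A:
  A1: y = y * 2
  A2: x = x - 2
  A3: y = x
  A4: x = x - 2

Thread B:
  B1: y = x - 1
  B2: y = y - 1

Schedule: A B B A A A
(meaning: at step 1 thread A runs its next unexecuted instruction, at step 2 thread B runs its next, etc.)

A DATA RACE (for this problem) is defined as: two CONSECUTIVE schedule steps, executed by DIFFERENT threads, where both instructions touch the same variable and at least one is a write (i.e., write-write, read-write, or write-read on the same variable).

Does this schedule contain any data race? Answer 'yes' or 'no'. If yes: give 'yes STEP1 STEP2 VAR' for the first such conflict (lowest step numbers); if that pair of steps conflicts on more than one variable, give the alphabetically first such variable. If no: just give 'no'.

Steps 1,2: A(y = y * 2) vs B(y = x - 1). RACE on y (W-W).
Steps 2,3: same thread (B). No race.
Steps 3,4: B(r=y,w=y) vs A(r=x,w=x). No conflict.
Steps 4,5: same thread (A). No race.
Steps 5,6: same thread (A). No race.
First conflict at steps 1,2.

Answer: yes 1 2 y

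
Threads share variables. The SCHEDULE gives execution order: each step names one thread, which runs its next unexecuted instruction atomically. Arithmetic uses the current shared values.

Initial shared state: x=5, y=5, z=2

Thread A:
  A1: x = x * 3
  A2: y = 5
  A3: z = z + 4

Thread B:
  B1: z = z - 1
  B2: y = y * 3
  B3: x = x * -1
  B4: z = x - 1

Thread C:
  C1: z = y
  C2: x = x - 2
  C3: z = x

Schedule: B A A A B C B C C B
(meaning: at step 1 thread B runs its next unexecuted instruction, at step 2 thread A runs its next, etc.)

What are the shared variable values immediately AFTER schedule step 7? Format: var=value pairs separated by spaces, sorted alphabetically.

Answer: x=-15 y=15 z=15

Derivation:
Step 1: thread B executes B1 (z = z - 1). Shared: x=5 y=5 z=1. PCs: A@0 B@1 C@0
Step 2: thread A executes A1 (x = x * 3). Shared: x=15 y=5 z=1. PCs: A@1 B@1 C@0
Step 3: thread A executes A2 (y = 5). Shared: x=15 y=5 z=1. PCs: A@2 B@1 C@0
Step 4: thread A executes A3 (z = z + 4). Shared: x=15 y=5 z=5. PCs: A@3 B@1 C@0
Step 5: thread B executes B2 (y = y * 3). Shared: x=15 y=15 z=5. PCs: A@3 B@2 C@0
Step 6: thread C executes C1 (z = y). Shared: x=15 y=15 z=15. PCs: A@3 B@2 C@1
Step 7: thread B executes B3 (x = x * -1). Shared: x=-15 y=15 z=15. PCs: A@3 B@3 C@1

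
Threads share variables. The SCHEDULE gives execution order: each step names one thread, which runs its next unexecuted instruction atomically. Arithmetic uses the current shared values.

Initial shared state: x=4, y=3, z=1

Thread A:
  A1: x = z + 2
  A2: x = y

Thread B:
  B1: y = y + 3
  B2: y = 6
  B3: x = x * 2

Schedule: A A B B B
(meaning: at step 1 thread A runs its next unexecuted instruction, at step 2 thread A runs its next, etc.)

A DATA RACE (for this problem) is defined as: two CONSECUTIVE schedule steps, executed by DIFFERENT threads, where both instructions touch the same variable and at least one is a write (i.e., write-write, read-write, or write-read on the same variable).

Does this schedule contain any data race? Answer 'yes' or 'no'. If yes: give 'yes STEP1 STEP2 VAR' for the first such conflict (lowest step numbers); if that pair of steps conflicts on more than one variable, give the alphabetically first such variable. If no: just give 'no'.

Steps 1,2: same thread (A). No race.
Steps 2,3: A(x = y) vs B(y = y + 3). RACE on y (R-W).
Steps 3,4: same thread (B). No race.
Steps 4,5: same thread (B). No race.
First conflict at steps 2,3.

Answer: yes 2 3 y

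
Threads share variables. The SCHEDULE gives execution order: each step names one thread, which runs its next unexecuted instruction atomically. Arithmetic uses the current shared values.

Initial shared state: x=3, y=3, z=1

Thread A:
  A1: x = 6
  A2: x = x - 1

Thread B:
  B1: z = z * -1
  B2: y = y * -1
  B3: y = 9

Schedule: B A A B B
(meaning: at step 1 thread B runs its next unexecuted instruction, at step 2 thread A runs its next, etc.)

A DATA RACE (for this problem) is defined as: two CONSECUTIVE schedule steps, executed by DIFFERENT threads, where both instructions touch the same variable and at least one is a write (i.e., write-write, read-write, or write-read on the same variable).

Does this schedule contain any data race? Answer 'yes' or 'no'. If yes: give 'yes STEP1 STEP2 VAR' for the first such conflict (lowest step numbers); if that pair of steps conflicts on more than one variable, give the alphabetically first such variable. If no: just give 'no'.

Answer: no

Derivation:
Steps 1,2: B(r=z,w=z) vs A(r=-,w=x). No conflict.
Steps 2,3: same thread (A). No race.
Steps 3,4: A(r=x,w=x) vs B(r=y,w=y). No conflict.
Steps 4,5: same thread (B). No race.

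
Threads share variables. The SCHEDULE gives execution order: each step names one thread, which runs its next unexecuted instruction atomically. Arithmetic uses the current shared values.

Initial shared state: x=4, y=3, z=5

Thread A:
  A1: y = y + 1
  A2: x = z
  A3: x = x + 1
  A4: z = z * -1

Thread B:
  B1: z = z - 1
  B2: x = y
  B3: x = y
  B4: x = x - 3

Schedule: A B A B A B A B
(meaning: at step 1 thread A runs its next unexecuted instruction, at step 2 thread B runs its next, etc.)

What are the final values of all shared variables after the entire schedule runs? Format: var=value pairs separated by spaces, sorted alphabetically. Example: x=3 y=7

Answer: x=1 y=4 z=-4

Derivation:
Step 1: thread A executes A1 (y = y + 1). Shared: x=4 y=4 z=5. PCs: A@1 B@0
Step 2: thread B executes B1 (z = z - 1). Shared: x=4 y=4 z=4. PCs: A@1 B@1
Step 3: thread A executes A2 (x = z). Shared: x=4 y=4 z=4. PCs: A@2 B@1
Step 4: thread B executes B2 (x = y). Shared: x=4 y=4 z=4. PCs: A@2 B@2
Step 5: thread A executes A3 (x = x + 1). Shared: x=5 y=4 z=4. PCs: A@3 B@2
Step 6: thread B executes B3 (x = y). Shared: x=4 y=4 z=4. PCs: A@3 B@3
Step 7: thread A executes A4 (z = z * -1). Shared: x=4 y=4 z=-4. PCs: A@4 B@3
Step 8: thread B executes B4 (x = x - 3). Shared: x=1 y=4 z=-4. PCs: A@4 B@4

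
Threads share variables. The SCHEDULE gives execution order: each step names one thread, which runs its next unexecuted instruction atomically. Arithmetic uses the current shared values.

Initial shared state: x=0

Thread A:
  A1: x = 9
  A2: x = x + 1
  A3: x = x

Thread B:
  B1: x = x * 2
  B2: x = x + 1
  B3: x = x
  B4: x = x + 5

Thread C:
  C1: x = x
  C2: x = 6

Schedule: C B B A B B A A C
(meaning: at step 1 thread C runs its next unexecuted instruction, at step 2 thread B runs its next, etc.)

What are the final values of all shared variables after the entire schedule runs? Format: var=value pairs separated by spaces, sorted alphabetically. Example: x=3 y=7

Answer: x=6

Derivation:
Step 1: thread C executes C1 (x = x). Shared: x=0. PCs: A@0 B@0 C@1
Step 2: thread B executes B1 (x = x * 2). Shared: x=0. PCs: A@0 B@1 C@1
Step 3: thread B executes B2 (x = x + 1). Shared: x=1. PCs: A@0 B@2 C@1
Step 4: thread A executes A1 (x = 9). Shared: x=9. PCs: A@1 B@2 C@1
Step 5: thread B executes B3 (x = x). Shared: x=9. PCs: A@1 B@3 C@1
Step 6: thread B executes B4 (x = x + 5). Shared: x=14. PCs: A@1 B@4 C@1
Step 7: thread A executes A2 (x = x + 1). Shared: x=15. PCs: A@2 B@4 C@1
Step 8: thread A executes A3 (x = x). Shared: x=15. PCs: A@3 B@4 C@1
Step 9: thread C executes C2 (x = 6). Shared: x=6. PCs: A@3 B@4 C@2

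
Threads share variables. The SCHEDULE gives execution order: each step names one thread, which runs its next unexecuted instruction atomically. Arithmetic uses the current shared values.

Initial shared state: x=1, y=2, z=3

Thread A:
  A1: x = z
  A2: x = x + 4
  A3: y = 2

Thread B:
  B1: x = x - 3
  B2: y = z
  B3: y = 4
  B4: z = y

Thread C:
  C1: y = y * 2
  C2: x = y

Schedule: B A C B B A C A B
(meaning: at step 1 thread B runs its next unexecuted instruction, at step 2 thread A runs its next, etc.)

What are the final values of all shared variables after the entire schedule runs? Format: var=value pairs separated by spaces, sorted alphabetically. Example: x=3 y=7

Step 1: thread B executes B1 (x = x - 3). Shared: x=-2 y=2 z=3. PCs: A@0 B@1 C@0
Step 2: thread A executes A1 (x = z). Shared: x=3 y=2 z=3. PCs: A@1 B@1 C@0
Step 3: thread C executes C1 (y = y * 2). Shared: x=3 y=4 z=3. PCs: A@1 B@1 C@1
Step 4: thread B executes B2 (y = z). Shared: x=3 y=3 z=3. PCs: A@1 B@2 C@1
Step 5: thread B executes B3 (y = 4). Shared: x=3 y=4 z=3. PCs: A@1 B@3 C@1
Step 6: thread A executes A2 (x = x + 4). Shared: x=7 y=4 z=3. PCs: A@2 B@3 C@1
Step 7: thread C executes C2 (x = y). Shared: x=4 y=4 z=3. PCs: A@2 B@3 C@2
Step 8: thread A executes A3 (y = 2). Shared: x=4 y=2 z=3. PCs: A@3 B@3 C@2
Step 9: thread B executes B4 (z = y). Shared: x=4 y=2 z=2. PCs: A@3 B@4 C@2

Answer: x=4 y=2 z=2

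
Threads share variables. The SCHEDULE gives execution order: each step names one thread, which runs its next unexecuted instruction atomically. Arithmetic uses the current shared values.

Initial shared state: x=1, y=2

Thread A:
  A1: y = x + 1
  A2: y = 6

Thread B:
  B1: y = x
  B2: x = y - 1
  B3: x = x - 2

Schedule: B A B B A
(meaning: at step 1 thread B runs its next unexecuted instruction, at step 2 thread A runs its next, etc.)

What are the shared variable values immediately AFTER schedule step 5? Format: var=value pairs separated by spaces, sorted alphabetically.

Step 1: thread B executes B1 (y = x). Shared: x=1 y=1. PCs: A@0 B@1
Step 2: thread A executes A1 (y = x + 1). Shared: x=1 y=2. PCs: A@1 B@1
Step 3: thread B executes B2 (x = y - 1). Shared: x=1 y=2. PCs: A@1 B@2
Step 4: thread B executes B3 (x = x - 2). Shared: x=-1 y=2. PCs: A@1 B@3
Step 5: thread A executes A2 (y = 6). Shared: x=-1 y=6. PCs: A@2 B@3

Answer: x=-1 y=6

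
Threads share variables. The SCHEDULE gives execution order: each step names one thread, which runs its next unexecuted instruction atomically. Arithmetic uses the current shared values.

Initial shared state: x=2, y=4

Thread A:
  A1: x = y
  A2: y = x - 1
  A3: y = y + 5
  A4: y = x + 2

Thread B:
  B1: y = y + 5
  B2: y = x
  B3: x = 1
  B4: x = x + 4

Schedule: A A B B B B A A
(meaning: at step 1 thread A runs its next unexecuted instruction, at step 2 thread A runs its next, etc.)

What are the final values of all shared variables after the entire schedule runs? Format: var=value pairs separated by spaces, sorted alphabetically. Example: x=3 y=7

Answer: x=5 y=7

Derivation:
Step 1: thread A executes A1 (x = y). Shared: x=4 y=4. PCs: A@1 B@0
Step 2: thread A executes A2 (y = x - 1). Shared: x=4 y=3. PCs: A@2 B@0
Step 3: thread B executes B1 (y = y + 5). Shared: x=4 y=8. PCs: A@2 B@1
Step 4: thread B executes B2 (y = x). Shared: x=4 y=4. PCs: A@2 B@2
Step 5: thread B executes B3 (x = 1). Shared: x=1 y=4. PCs: A@2 B@3
Step 6: thread B executes B4 (x = x + 4). Shared: x=5 y=4. PCs: A@2 B@4
Step 7: thread A executes A3 (y = y + 5). Shared: x=5 y=9. PCs: A@3 B@4
Step 8: thread A executes A4 (y = x + 2). Shared: x=5 y=7. PCs: A@4 B@4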